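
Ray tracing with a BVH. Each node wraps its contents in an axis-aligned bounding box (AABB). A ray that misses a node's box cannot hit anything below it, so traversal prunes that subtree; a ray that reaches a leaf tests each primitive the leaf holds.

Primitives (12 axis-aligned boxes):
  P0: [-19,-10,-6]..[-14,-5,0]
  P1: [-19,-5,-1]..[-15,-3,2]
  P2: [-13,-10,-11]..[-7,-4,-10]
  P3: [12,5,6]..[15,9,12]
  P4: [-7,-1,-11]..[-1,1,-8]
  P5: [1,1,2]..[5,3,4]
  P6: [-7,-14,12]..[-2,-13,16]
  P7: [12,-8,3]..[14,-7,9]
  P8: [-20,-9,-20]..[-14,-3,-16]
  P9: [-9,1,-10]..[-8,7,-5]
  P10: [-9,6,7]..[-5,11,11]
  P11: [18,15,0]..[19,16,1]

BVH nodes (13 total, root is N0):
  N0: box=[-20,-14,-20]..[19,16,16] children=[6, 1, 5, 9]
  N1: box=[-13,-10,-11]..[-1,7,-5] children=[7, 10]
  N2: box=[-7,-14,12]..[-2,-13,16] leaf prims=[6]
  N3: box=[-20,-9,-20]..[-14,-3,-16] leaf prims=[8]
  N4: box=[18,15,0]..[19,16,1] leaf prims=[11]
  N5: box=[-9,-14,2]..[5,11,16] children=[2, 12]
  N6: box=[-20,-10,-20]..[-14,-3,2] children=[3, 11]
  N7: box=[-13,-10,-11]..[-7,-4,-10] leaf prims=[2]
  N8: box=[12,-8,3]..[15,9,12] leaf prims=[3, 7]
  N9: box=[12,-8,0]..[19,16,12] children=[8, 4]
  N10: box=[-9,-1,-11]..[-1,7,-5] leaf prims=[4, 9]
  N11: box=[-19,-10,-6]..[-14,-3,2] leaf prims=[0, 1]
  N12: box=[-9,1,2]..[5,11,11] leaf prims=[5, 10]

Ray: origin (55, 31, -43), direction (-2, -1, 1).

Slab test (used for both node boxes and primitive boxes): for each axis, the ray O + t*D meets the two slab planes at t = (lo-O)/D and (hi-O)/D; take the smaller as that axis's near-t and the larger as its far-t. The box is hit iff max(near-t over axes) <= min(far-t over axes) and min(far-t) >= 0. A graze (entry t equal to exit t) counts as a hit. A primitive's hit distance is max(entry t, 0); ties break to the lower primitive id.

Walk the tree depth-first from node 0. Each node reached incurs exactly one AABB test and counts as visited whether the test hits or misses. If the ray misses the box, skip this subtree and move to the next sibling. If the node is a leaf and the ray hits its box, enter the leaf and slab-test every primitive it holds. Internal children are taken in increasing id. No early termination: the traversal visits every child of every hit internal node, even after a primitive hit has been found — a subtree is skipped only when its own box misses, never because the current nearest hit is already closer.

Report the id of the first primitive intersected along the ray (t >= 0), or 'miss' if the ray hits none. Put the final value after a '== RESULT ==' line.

Traverse from the root:
N0 x:[18,75/2] y:[15,45] z:[23,59] -> hit [23,75/2], descend [1, 5, 6, 9]
  N1 x:[28,34] y:[24,41] z:[32,38] -> hit [32,34], descend [7, 10]
    N7 x:[31,34] y:[35,41] z:[32,33] -> miss, prune
    N10 x:[28,32] y:[24,32] z:[32,38] -> hit [32,32] leaf, test {P4(miss), P9(miss)}
  N5 x:[25,32] y:[20,45] z:[45,59] -> miss, prune
  N6 x:[69/2,75/2] y:[34,41] z:[23,45] -> hit [69/2,75/2], descend [3, 11]
    N3 x:[69/2,75/2] y:[34,40] z:[23,27] -> miss, prune
    N11 x:[69/2,37] y:[34,41] z:[37,45] -> hit [37,37] leaf, test {P0@t=37, P1(miss)}
  N9 x:[18,43/2] y:[15,39] z:[43,55] -> miss, prune

Summary -> nodes [0, 1, 7, 10, 5, 6, 3, 11, 9]; box-tests=9; leaf-entries=2; first=P0

== RESULT ==
0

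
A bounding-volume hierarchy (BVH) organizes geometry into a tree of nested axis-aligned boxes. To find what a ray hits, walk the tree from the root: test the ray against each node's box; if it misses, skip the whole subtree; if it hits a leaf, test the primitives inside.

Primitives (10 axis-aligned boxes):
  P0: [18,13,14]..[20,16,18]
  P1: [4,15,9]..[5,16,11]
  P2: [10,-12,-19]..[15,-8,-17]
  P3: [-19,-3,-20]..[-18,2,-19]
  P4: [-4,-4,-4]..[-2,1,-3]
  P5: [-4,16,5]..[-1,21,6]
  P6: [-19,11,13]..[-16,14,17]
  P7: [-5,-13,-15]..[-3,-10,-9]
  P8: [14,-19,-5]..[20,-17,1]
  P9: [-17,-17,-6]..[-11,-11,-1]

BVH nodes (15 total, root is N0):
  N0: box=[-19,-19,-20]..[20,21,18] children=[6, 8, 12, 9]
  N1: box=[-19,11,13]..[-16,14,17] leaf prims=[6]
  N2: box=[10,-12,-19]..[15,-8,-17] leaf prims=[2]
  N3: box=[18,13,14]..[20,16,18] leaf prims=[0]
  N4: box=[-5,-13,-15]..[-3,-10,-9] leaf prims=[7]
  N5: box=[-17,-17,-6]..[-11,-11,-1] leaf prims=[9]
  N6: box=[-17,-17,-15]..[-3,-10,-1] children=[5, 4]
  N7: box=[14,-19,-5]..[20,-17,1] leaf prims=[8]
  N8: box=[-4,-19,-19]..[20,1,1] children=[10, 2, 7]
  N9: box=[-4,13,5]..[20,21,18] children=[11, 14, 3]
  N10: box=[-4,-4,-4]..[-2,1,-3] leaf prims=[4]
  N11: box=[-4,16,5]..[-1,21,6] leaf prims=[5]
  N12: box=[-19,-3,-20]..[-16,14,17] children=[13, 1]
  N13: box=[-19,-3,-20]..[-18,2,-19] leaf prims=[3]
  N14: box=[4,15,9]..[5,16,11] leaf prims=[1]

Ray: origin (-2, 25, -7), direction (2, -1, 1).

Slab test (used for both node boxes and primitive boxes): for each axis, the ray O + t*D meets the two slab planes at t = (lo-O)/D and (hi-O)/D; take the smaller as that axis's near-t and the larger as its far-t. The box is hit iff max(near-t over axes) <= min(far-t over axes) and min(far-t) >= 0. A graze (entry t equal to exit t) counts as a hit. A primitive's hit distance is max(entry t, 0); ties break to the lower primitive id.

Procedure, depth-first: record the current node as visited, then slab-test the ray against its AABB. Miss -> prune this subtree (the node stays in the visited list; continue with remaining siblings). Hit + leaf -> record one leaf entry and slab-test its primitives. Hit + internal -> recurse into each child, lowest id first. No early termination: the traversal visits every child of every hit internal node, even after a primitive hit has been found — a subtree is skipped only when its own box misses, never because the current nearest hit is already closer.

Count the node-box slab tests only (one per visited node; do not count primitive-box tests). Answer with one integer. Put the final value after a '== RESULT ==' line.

Traverse from the root:
N0 x:[-17/2,11] y:[4,44] z:[-13,25] -> hit [4,11], descend [6, 8, 9, 12]
  N6 x:[-15/2,-1/2] y:[35,42] z:[-8,6] -> miss, prune
  N8 x:[-1,11] y:[24,44] z:[-12,8] -> miss, prune
  N9 x:[-1,11] y:[4,12] z:[12,25] -> miss, prune
  N12 x:[-17/2,-7] y:[11,28] z:[-13,24] -> miss, prune

order=[0, 6, 8, 9, 12]  |boxes|=5  |leaves|=0  hit=miss

== RESULT ==
5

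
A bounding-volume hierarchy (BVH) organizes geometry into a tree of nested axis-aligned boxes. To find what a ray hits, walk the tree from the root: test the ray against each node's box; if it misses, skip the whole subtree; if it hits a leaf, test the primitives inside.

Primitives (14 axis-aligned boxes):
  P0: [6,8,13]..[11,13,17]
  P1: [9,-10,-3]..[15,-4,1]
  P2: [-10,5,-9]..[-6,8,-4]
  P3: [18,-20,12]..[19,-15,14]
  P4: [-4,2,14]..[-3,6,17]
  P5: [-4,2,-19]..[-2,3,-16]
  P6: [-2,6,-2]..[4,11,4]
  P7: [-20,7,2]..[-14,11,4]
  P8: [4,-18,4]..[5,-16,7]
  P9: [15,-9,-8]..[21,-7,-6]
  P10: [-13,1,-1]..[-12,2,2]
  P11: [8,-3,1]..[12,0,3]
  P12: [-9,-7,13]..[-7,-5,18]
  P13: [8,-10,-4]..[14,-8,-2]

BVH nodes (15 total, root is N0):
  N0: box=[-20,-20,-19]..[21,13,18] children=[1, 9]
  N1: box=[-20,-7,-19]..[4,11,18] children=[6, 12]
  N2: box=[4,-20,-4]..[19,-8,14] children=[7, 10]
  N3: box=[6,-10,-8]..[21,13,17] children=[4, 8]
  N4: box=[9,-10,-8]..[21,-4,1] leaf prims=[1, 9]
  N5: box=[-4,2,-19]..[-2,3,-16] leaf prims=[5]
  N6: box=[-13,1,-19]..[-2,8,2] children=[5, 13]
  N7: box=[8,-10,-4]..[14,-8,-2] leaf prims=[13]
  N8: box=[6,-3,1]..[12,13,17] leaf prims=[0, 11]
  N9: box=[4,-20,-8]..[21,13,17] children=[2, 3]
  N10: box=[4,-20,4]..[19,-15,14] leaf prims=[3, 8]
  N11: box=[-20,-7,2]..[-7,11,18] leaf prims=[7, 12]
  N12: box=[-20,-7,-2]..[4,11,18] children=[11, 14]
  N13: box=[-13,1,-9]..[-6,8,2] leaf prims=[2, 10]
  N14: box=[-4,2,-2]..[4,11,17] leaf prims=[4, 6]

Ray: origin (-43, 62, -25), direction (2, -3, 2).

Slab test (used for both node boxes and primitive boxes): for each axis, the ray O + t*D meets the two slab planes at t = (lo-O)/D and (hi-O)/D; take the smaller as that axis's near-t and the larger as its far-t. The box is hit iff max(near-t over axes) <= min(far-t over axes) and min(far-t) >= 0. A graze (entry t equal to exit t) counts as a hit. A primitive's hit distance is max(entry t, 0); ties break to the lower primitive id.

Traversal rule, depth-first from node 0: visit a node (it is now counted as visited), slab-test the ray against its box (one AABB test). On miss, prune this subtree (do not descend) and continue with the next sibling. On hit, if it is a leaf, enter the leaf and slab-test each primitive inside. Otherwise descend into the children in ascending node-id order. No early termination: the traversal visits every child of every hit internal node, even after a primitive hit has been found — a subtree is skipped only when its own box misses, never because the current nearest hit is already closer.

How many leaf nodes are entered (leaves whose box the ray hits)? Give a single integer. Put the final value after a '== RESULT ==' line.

Traverse from the root:
N0 x:[23/2,32] y:[49/3,82/3] z:[3,43/2] -> hit [49/3,43/2], descend [1, 9]
  N1 x:[23/2,47/2] y:[17,23] z:[3,43/2] -> hit [17,43/2], descend [6, 12]
    N6 x:[15,41/2] y:[18,61/3] z:[3,27/2] -> miss, prune
    N12 x:[23/2,47/2] y:[17,23] z:[23/2,43/2] -> hit [17,43/2], descend [11, 14]
      N11 x:[23/2,18] y:[17,23] z:[27/2,43/2] -> hit [17,18] leaf, test {P7(miss), P12(miss)}
      N14 x:[39/2,47/2] y:[17,20] z:[23/2,21] -> hit [39/2,20] leaf, test {P4@t=39/2, P6(miss)}
  N9 x:[47/2,32] y:[49/3,82/3] z:[17/2,21] -> miss, prune

Summary -> nodes [0, 1, 6, 12, 11, 14, 9]; box-tests=7; leaf-entries=2; first=P4

== RESULT ==
2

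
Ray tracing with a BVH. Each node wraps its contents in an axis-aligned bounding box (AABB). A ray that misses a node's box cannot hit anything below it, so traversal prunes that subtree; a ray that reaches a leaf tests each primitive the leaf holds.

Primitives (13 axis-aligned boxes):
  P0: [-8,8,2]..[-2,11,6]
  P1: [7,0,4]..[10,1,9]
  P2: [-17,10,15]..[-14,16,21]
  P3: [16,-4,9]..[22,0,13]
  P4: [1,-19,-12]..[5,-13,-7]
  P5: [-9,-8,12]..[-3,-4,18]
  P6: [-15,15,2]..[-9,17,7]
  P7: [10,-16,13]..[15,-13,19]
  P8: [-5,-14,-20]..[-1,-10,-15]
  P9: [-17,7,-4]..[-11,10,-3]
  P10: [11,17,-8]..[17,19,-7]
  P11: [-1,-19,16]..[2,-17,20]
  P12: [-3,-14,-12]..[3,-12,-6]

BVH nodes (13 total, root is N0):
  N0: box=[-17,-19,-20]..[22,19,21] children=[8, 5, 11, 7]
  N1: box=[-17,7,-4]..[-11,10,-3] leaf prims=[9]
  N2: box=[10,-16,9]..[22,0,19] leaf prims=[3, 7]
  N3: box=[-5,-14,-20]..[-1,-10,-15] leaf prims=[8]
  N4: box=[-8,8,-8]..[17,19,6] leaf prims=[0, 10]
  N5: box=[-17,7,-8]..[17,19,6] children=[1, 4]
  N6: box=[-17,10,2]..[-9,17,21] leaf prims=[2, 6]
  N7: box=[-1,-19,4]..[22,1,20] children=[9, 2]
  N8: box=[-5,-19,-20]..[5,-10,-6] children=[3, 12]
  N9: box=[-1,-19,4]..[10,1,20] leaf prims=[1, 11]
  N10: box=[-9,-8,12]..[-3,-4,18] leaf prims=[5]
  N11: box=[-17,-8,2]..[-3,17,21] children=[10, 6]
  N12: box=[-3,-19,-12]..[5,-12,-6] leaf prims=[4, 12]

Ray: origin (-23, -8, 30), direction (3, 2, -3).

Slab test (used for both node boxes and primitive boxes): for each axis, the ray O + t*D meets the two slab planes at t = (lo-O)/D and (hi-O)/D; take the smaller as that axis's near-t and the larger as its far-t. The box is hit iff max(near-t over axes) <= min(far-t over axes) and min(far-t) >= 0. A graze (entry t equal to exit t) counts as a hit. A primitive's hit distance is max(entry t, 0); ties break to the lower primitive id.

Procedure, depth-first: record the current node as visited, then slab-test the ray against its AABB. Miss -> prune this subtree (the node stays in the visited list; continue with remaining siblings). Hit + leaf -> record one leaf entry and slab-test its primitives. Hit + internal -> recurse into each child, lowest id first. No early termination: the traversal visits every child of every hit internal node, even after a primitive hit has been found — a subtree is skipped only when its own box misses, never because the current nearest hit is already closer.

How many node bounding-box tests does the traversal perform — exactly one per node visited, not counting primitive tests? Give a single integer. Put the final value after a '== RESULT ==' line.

Traverse from the root:
N0 x:[2,15] y:[-11/2,27/2] z:[3,50/3] -> hit [3,27/2], descend [5, 7, 8, 11]
  N5 x:[2,40/3] y:[15/2,27/2] z:[8,38/3] -> hit [8,38/3], descend [1, 4]
    N1 x:[2,4] y:[15/2,9] z:[11,34/3] -> miss, prune
    N4 x:[5,40/3] y:[8,27/2] z:[8,38/3] -> hit [8,38/3] leaf, test {P0(miss), P10@t=25/2}
  N7 x:[22/3,15] y:[-11/2,9/2] z:[10/3,26/3] -> miss, prune
  N8 x:[6,28/3] y:[-11/2,-1] z:[12,50/3] -> miss, prune
  N11 x:[2,20/3] y:[0,25/2] z:[3,28/3] -> hit [3,20/3], descend [6, 10]
    N6 x:[2,14/3] y:[9,25/2] z:[3,28/3] -> miss, prune
    N10 x:[14/3,20/3] y:[0,2] z:[4,6] -> miss, prune

order=[0, 5, 1, 4, 7, 8, 11, 6, 10]  |boxes|=9  |leaves|=1  hit=P10

== RESULT ==
9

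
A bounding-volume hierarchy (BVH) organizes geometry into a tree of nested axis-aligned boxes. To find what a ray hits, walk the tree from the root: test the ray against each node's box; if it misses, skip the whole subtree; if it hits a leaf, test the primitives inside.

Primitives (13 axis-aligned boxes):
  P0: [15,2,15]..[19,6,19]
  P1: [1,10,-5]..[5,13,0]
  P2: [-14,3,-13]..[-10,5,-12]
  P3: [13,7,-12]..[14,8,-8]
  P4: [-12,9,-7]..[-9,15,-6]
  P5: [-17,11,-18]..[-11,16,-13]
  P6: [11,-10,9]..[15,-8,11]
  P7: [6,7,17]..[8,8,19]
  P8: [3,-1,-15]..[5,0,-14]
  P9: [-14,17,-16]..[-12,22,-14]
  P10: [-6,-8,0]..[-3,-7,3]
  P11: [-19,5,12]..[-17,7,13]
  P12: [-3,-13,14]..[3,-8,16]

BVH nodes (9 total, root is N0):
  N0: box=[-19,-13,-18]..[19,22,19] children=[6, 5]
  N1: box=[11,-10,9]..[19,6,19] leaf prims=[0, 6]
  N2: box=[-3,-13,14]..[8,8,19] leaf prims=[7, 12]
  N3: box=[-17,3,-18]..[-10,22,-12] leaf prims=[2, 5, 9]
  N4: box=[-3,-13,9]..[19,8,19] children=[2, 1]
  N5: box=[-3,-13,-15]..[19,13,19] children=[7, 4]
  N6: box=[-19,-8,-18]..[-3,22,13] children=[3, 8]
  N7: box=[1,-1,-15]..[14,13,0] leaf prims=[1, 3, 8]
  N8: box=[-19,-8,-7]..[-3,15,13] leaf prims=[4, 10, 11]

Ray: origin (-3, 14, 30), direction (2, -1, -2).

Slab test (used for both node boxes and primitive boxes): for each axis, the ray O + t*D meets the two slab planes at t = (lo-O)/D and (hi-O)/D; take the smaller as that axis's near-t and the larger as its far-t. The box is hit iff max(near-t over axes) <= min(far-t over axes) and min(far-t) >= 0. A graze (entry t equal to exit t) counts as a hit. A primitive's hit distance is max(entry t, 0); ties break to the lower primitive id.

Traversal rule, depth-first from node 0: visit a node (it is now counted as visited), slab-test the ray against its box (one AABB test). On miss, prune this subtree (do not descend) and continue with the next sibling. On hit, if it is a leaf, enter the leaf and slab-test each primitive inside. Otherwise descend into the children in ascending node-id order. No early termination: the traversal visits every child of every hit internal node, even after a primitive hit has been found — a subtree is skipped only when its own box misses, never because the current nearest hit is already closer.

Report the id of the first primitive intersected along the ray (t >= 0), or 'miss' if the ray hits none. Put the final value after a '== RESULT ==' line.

Traverse from the root:
N0 x:[-8,11] y:[-8,27] z:[11/2,24] -> hit [11/2,11], descend [5, 6]
  N5 x:[0,11] y:[1,27] z:[11/2,45/2] -> hit [11/2,11], descend [4, 7]
    N4 x:[0,11] y:[6,27] z:[11/2,21/2] -> hit [6,21/2], descend [1, 2]
      N1 x:[7,11] y:[8,24] z:[11/2,21/2] -> hit [8,21/2] leaf, test {P0(miss), P6(miss)}
      N2 x:[0,11/2] y:[6,27] z:[11/2,8] -> miss, prune
    N7 x:[2,17/2] y:[1,15] z:[15,45/2] -> miss, prune
  N6 x:[-8,0] y:[-8,22] z:[17/2,24] -> miss, prune

order=[0, 5, 4, 1, 2, 7, 6]  |boxes|=7  |leaves|=1  hit=miss

== RESULT ==
miss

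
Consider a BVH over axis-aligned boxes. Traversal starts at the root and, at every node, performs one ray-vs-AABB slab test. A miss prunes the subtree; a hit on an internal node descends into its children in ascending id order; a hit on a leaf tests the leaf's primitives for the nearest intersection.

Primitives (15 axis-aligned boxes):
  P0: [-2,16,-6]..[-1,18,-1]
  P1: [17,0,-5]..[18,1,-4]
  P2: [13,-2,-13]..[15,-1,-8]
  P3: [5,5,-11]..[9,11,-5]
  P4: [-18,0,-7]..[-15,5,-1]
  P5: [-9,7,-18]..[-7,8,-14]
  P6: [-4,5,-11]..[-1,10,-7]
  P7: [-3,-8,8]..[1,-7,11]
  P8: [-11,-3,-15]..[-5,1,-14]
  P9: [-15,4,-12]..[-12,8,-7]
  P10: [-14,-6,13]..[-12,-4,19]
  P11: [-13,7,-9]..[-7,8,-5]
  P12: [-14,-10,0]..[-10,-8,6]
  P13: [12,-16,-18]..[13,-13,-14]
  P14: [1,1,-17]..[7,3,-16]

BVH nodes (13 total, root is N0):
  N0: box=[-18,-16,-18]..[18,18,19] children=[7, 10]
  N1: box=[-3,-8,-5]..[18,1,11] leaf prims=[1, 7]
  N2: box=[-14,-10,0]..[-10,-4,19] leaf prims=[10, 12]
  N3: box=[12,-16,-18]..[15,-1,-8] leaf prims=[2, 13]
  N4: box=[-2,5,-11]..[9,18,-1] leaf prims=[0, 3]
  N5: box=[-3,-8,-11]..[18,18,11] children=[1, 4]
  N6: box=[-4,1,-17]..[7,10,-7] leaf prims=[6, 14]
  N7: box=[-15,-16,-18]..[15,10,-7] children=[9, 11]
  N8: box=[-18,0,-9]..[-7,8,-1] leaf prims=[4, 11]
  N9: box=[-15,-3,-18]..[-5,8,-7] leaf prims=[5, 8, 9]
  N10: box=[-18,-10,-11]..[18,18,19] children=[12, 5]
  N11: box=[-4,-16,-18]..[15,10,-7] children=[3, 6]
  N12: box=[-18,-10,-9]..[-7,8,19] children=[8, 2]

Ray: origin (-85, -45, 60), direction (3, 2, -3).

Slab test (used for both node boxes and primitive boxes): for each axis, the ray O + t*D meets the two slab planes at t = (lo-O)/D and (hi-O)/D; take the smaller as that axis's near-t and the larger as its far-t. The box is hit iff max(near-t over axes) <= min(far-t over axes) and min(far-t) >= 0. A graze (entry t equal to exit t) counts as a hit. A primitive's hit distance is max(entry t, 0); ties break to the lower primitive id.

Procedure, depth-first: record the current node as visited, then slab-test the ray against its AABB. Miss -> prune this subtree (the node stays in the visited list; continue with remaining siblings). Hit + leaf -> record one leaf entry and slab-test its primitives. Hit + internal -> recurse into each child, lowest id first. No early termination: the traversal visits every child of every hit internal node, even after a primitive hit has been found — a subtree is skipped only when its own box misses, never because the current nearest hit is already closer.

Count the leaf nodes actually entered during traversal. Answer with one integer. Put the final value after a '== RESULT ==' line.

Traverse from the root:
N0 x:[67/3,103/3] y:[29/2,63/2] z:[41/3,26] -> hit [67/3,26], descend [7, 10]
  N7 x:[70/3,100/3] y:[29/2,55/2] z:[67/3,26] -> hit [70/3,26], descend [9, 11]
    N9 x:[70/3,80/3] y:[21,53/2] z:[67/3,26] -> hit [70/3,26] leaf, test {P5@t=26, P8(miss), P9(miss)}
    N11 x:[27,100/3] y:[29/2,55/2] z:[67/3,26] -> miss, prune
  N10 x:[67/3,103/3] y:[35/2,63/2] z:[41/3,71/3] -> hit [67/3,71/3], descend [5, 12]
    N5 x:[82/3,103/3] y:[37/2,63/2] z:[49/3,71/3] -> miss, prune
    N12 x:[67/3,26] y:[35/2,53/2] z:[41/3,23] -> hit [67/3,23], descend [2, 8]
      N2 x:[71/3,25] y:[35/2,41/2] z:[41/3,20] -> miss, prune
      N8 x:[67/3,26] y:[45/2,53/2] z:[61/3,23] -> hit [45/2,23] leaf, test {P4(miss), P11(miss)}

9 AABB tests over nodes [0, 7, 9, 11, 10, 5, 12, 2, 8]; 2 leaves entered; closest P5.

== RESULT ==
2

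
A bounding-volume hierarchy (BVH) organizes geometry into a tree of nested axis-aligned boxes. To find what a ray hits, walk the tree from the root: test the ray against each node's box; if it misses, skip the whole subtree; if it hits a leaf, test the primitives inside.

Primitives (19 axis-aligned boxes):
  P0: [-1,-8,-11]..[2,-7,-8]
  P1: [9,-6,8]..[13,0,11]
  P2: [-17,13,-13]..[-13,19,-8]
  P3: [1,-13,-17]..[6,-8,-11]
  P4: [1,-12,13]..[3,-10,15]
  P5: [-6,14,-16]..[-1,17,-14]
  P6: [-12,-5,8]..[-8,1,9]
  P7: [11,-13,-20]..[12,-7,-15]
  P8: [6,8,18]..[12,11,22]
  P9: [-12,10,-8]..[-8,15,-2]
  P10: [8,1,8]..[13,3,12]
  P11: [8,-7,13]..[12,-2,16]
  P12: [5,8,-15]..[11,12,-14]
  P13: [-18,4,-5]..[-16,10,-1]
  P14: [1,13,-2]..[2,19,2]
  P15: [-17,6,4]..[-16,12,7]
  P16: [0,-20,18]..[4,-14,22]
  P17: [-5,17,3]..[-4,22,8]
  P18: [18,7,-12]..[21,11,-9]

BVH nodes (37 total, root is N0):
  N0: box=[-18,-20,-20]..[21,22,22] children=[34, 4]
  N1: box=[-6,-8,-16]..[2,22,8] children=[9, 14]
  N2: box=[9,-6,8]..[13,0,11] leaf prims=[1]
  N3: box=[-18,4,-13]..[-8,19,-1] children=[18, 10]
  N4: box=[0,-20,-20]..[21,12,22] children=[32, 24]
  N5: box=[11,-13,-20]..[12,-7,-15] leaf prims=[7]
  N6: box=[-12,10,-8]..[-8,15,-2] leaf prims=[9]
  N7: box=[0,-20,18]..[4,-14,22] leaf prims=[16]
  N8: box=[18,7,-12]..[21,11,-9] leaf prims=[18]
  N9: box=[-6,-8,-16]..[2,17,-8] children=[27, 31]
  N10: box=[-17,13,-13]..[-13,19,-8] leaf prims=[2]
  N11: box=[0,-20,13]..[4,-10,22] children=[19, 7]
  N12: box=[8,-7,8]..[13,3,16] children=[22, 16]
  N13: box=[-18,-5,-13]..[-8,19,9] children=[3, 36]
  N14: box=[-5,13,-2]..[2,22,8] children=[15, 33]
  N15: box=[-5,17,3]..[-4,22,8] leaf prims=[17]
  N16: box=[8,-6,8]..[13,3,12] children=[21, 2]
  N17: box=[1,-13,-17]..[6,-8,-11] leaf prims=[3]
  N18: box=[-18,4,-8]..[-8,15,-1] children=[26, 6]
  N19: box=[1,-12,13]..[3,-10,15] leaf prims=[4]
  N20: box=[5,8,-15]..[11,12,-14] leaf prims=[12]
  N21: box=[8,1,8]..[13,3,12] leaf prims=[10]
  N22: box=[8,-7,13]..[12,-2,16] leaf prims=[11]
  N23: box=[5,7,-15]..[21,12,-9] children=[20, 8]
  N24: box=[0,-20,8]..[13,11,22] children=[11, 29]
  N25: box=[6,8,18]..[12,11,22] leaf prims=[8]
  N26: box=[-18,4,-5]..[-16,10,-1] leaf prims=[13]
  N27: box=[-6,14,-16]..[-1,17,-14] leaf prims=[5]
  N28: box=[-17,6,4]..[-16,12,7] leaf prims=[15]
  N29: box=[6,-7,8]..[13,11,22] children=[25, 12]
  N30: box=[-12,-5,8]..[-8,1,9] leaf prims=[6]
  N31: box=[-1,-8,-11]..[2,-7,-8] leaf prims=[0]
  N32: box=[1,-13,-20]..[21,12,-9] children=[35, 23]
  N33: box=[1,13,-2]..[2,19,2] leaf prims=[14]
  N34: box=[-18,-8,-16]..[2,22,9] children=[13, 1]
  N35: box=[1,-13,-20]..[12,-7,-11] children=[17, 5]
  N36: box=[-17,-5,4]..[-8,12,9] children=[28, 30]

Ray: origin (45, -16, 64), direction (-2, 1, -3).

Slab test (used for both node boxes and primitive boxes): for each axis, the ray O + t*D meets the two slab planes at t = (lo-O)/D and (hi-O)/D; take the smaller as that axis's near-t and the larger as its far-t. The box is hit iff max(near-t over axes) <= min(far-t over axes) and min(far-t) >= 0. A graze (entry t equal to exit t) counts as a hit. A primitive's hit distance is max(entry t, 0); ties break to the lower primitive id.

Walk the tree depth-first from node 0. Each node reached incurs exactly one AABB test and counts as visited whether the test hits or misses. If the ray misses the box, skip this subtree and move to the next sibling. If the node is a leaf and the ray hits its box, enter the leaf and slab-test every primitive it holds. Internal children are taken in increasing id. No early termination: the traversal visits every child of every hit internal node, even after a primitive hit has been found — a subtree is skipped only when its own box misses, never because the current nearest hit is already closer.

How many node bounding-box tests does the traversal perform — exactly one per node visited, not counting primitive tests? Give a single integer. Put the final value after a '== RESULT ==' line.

Walk:
N0 x:[12,63/2] y:[-4,38] z:[14,28] -> hit [14,28], descend [4, 34]
  N4 x:[12,45/2] y:[-4,28] z:[14,28] -> hit [14,45/2], descend [24, 32]
    N24 x:[16,45/2] y:[-4,27] z:[14,56/3] -> hit [16,56/3], descend [11, 29]
      N11 x:[41/2,45/2] y:[-4,6] z:[14,17] -> miss, prune
      N29 x:[16,39/2] y:[9,27] z:[14,56/3] -> hit [16,56/3], descend [12, 25]
        N12 x:[16,37/2] y:[9,19] z:[16,56/3] -> hit [16,37/2], descend [16, 22]
          N16 x:[16,37/2] y:[10,19] z:[52/3,56/3] -> hit [52/3,37/2], descend [2, 21]
            N2 x:[16,18] y:[10,16] z:[53/3,56/3] -> miss, prune
            N21 x:[16,37/2] y:[17,19] z:[52/3,56/3] -> hit [52/3,37/2] leaf, test {P10@t=52/3}
          N22 x:[33/2,37/2] y:[9,14] z:[16,17] -> miss, prune
        N25 x:[33/2,39/2] y:[24,27] z:[14,46/3] -> miss, prune
    N32 x:[12,22] y:[3,28] z:[73/3,28] -> miss, prune
  N34 x:[43/2,63/2] y:[8,38] z:[55/3,80/3] -> hit [43/2,80/3], descend [1, 13]
    N1 x:[43/2,51/2] y:[8,38] z:[56/3,80/3] -> hit [43/2,51/2], descend [9, 14]
      N9 x:[43/2,51/2] y:[8,33] z:[24,80/3] -> hit [24,51/2], descend [27, 31]
        N27 x:[23,51/2] y:[30,33] z:[26,80/3] -> miss, prune
        N31 x:[43/2,23] y:[8,9] z:[24,25] -> miss, prune
      N14 x:[43/2,25] y:[29,38] z:[56/3,22] -> miss, prune
    N13 x:[53/2,63/2] y:[11,35] z:[55/3,77/3] -> miss, prune

Summary -> nodes [0, 4, 24, 11, 29, 12, 16, 2, 21, 22, 25, 32, 34, 1, 9, 27, 31, 14, 13]; box-tests=19; leaf-entries=1; first=P10

== RESULT ==
19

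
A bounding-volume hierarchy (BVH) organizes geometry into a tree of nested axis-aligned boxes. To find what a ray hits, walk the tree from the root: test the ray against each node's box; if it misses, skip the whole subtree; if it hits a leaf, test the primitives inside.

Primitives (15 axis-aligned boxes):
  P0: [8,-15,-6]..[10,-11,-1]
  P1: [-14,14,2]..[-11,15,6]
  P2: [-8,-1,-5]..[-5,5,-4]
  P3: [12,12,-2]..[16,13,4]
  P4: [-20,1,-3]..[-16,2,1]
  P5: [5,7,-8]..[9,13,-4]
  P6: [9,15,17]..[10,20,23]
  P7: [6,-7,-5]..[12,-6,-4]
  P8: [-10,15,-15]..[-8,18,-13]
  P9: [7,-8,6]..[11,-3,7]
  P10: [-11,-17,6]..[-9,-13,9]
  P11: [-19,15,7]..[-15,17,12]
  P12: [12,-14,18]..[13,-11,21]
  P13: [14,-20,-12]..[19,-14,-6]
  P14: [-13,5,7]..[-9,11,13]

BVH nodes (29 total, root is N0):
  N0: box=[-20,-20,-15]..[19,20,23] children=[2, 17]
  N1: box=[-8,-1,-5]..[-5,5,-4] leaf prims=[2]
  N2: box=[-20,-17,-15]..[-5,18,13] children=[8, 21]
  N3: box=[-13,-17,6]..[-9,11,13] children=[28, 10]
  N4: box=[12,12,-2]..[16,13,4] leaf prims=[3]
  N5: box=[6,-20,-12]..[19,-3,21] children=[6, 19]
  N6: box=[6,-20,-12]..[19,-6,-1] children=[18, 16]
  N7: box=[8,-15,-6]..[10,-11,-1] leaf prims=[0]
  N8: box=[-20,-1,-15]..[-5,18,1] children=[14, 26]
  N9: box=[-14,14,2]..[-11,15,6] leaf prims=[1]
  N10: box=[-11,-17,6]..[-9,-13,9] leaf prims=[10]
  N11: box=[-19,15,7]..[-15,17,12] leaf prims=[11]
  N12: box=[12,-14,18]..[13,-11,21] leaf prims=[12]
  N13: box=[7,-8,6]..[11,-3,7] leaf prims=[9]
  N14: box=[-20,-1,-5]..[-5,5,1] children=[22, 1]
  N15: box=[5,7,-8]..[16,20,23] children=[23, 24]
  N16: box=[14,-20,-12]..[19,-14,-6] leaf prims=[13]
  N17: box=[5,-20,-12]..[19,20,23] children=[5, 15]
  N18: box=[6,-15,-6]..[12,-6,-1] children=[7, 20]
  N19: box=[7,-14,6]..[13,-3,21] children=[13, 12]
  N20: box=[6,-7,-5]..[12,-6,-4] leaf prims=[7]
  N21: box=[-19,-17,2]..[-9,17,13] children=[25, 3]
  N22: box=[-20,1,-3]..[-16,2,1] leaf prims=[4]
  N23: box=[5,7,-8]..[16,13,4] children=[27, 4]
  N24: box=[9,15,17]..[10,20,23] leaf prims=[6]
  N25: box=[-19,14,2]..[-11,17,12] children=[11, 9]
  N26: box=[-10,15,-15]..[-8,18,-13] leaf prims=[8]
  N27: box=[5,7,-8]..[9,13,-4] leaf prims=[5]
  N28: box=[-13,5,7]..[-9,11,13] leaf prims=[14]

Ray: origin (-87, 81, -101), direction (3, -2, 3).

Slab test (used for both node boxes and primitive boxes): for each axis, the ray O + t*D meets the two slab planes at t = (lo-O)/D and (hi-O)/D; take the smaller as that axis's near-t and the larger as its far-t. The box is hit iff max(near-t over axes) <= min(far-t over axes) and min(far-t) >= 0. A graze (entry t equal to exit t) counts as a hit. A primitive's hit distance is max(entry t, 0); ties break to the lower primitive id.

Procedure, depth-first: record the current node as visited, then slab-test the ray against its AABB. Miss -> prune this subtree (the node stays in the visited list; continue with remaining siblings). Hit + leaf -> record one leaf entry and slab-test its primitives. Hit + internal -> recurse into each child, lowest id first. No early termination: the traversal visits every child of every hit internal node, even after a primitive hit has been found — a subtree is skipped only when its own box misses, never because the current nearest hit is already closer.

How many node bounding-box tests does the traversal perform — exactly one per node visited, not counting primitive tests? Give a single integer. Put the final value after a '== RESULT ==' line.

Walk:
N0 x:[67/3,106/3] y:[61/2,101/2] z:[86/3,124/3] -> hit [61/2,106/3], descend [2, 17]
  N2 x:[67/3,82/3] y:[63/2,49] z:[86/3,38] -> miss, prune
  N17 x:[92/3,106/3] y:[61/2,101/2] z:[89/3,124/3] -> hit [92/3,106/3], descend [5, 15]
    N5 x:[31,106/3] y:[42,101/2] z:[89/3,122/3] -> miss, prune
    N15 x:[92/3,103/3] y:[61/2,37] z:[31,124/3] -> hit [31,103/3], descend [23, 24]
      N23 x:[92/3,103/3] y:[34,37] z:[31,35] -> hit [34,103/3], descend [4, 27]
        N4 x:[33,103/3] y:[34,69/2] z:[33,35] -> hit [34,103/3] leaf, test {P3@t=34}
        N27 x:[92/3,32] y:[34,37] z:[31,97/3] -> miss, prune
      N24 x:[32,97/3] y:[61/2,33] z:[118/3,124/3] -> miss, prune

Visited [0, 2, 17, 5, 15, 23, 4, 27, 24]. Tests: 9 box, 1 leaf. Nearest: P3.

== RESULT ==
9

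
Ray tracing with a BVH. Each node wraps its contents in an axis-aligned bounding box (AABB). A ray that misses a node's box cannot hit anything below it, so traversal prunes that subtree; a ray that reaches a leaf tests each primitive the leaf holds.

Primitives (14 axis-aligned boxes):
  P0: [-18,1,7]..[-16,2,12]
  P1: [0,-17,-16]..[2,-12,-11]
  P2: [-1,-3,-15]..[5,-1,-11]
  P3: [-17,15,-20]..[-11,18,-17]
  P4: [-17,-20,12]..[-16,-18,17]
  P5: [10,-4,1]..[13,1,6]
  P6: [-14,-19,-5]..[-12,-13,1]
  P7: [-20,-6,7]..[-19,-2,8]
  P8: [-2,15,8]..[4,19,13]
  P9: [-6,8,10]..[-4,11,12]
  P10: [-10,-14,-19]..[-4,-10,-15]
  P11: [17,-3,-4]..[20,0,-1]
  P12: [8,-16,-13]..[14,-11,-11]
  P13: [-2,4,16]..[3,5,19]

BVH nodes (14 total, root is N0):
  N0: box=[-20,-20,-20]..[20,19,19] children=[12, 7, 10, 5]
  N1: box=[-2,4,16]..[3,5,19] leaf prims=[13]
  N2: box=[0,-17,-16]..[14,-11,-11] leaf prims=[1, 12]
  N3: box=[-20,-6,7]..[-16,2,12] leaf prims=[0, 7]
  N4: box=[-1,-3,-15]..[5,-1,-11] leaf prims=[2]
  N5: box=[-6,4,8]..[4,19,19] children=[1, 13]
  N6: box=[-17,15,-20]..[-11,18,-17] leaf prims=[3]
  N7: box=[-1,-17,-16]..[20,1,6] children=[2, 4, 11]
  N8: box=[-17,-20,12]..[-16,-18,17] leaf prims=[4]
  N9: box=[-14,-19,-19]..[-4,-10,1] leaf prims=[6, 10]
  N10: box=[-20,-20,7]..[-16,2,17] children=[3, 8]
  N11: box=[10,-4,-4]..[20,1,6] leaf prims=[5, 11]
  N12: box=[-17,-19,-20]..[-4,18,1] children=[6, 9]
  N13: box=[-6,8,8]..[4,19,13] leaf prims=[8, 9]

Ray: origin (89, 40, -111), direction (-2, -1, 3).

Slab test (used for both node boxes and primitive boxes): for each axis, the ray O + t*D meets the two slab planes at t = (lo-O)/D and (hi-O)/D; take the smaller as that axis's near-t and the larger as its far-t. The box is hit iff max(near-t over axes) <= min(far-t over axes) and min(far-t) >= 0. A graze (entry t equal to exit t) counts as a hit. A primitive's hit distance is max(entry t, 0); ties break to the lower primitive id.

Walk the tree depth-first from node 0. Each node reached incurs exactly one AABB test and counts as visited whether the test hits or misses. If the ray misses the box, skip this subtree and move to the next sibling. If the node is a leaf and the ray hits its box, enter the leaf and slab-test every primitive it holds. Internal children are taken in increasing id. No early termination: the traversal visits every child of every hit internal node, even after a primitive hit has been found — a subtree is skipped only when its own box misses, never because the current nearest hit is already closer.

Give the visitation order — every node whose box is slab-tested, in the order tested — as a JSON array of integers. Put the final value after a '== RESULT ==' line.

Trace the traversal:
N0 x:[69/2,109/2] y:[21,60] z:[91/3,130/3] -> hit [69/2,130/3], descend [5, 7, 10, 12]
  N5 x:[85/2,95/2] y:[21,36] z:[119/3,130/3] -> miss, prune
  N7 x:[69/2,45] y:[39,57] z:[95/3,39] -> hit [39,39], descend [2, 4, 11]
    N2 x:[75/2,89/2] y:[51,57] z:[95/3,100/3] -> miss, prune
    N4 x:[42,45] y:[41,43] z:[32,100/3] -> miss, prune
    N11 x:[69/2,79/2] y:[39,44] z:[107/3,39] -> hit [39,39] leaf, test {P5@t=39, P11(miss)}
  N10 x:[105/2,109/2] y:[38,60] z:[118/3,128/3] -> miss, prune
  N12 x:[93/2,53] y:[22,59] z:[91/3,112/3] -> miss, prune

Summary -> nodes [0, 5, 7, 2, 4, 11, 10, 12]; box-tests=8; leaf-entries=1; first=P5

== RESULT ==
[0, 5, 7, 2, 4, 11, 10, 12]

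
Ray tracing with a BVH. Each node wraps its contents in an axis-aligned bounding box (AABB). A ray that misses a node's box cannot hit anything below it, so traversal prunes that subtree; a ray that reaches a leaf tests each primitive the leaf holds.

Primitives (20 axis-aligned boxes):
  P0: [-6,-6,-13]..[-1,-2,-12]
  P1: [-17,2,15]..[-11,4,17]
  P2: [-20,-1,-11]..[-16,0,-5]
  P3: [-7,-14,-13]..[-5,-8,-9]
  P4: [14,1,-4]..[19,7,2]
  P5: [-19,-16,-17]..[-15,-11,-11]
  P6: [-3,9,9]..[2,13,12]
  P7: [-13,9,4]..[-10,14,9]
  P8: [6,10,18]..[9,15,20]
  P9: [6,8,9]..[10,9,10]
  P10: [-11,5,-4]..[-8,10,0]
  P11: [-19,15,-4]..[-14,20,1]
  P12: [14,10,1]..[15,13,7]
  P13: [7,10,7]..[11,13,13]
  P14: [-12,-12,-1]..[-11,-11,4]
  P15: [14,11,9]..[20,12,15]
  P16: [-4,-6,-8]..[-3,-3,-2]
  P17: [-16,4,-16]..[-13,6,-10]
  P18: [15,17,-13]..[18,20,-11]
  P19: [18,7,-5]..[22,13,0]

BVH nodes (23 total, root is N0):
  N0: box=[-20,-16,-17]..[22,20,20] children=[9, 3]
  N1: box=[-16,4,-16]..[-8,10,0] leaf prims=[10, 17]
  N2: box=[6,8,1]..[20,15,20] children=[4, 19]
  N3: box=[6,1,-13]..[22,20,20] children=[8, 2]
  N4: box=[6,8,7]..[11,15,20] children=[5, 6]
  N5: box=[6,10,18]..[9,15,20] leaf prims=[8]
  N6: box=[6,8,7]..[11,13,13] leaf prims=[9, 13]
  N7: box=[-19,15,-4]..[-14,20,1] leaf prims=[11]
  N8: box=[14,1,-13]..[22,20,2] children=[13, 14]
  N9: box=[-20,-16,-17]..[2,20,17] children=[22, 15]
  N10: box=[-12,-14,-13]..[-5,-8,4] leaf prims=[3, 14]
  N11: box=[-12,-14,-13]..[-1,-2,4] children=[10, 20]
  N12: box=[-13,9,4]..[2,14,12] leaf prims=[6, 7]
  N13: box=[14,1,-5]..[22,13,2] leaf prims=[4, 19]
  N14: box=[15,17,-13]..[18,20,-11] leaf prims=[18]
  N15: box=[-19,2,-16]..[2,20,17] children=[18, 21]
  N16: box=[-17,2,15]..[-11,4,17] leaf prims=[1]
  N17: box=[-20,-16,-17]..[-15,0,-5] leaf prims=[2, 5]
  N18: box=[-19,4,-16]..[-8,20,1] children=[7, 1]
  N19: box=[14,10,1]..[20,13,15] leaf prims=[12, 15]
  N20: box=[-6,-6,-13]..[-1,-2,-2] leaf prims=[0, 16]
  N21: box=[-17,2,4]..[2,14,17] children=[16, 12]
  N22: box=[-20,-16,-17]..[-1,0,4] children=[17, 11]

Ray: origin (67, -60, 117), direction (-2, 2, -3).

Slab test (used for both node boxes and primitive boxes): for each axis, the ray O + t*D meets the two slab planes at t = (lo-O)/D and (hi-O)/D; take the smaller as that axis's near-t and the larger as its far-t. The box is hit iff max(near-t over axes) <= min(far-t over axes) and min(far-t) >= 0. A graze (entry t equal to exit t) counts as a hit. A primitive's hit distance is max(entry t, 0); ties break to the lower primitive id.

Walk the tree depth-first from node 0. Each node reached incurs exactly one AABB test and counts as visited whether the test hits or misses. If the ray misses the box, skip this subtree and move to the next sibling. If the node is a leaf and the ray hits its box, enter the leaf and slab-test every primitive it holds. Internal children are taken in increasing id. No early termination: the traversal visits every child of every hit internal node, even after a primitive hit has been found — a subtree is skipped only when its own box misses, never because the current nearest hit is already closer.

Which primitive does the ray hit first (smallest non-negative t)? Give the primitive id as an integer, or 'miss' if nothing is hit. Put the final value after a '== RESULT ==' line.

Traverse from the root:
N0 x:[45/2,87/2] y:[22,40] z:[97/3,134/3] -> hit [97/3,40], descend [3, 9]
  N3 x:[45/2,61/2] y:[61/2,40] z:[97/3,130/3] -> miss, prune
  N9 x:[65/2,87/2] y:[22,40] z:[100/3,134/3] -> hit [100/3,40], descend [15, 22]
    N15 x:[65/2,43] y:[31,40] z:[100/3,133/3] -> hit [100/3,40], descend [18, 21]
      N18 x:[75/2,43] y:[32,40] z:[116/3,133/3] -> hit [116/3,40], descend [1, 7]
        N1 x:[75/2,83/2] y:[32,35] z:[39,133/3] -> miss, prune
        N7 x:[81/2,43] y:[75/2,40] z:[116/3,121/3] -> miss, prune
      N21 x:[65/2,42] y:[31,37] z:[100/3,113/3] -> hit [100/3,37], descend [12, 16]
        N12 x:[65/2,40] y:[69/2,37] z:[35,113/3] -> hit [35,37] leaf, test {P6@t=35, P7(miss)}
        N16 x:[39,42] y:[31,32] z:[100/3,34] -> miss, prune
    N22 x:[34,87/2] y:[22,30] z:[113/3,134/3] -> miss, prune

11 AABB tests over nodes [0, 3, 9, 15, 18, 1, 7, 21, 12, 16, 22]; 1 leaf entered; closest P6.

== RESULT ==
6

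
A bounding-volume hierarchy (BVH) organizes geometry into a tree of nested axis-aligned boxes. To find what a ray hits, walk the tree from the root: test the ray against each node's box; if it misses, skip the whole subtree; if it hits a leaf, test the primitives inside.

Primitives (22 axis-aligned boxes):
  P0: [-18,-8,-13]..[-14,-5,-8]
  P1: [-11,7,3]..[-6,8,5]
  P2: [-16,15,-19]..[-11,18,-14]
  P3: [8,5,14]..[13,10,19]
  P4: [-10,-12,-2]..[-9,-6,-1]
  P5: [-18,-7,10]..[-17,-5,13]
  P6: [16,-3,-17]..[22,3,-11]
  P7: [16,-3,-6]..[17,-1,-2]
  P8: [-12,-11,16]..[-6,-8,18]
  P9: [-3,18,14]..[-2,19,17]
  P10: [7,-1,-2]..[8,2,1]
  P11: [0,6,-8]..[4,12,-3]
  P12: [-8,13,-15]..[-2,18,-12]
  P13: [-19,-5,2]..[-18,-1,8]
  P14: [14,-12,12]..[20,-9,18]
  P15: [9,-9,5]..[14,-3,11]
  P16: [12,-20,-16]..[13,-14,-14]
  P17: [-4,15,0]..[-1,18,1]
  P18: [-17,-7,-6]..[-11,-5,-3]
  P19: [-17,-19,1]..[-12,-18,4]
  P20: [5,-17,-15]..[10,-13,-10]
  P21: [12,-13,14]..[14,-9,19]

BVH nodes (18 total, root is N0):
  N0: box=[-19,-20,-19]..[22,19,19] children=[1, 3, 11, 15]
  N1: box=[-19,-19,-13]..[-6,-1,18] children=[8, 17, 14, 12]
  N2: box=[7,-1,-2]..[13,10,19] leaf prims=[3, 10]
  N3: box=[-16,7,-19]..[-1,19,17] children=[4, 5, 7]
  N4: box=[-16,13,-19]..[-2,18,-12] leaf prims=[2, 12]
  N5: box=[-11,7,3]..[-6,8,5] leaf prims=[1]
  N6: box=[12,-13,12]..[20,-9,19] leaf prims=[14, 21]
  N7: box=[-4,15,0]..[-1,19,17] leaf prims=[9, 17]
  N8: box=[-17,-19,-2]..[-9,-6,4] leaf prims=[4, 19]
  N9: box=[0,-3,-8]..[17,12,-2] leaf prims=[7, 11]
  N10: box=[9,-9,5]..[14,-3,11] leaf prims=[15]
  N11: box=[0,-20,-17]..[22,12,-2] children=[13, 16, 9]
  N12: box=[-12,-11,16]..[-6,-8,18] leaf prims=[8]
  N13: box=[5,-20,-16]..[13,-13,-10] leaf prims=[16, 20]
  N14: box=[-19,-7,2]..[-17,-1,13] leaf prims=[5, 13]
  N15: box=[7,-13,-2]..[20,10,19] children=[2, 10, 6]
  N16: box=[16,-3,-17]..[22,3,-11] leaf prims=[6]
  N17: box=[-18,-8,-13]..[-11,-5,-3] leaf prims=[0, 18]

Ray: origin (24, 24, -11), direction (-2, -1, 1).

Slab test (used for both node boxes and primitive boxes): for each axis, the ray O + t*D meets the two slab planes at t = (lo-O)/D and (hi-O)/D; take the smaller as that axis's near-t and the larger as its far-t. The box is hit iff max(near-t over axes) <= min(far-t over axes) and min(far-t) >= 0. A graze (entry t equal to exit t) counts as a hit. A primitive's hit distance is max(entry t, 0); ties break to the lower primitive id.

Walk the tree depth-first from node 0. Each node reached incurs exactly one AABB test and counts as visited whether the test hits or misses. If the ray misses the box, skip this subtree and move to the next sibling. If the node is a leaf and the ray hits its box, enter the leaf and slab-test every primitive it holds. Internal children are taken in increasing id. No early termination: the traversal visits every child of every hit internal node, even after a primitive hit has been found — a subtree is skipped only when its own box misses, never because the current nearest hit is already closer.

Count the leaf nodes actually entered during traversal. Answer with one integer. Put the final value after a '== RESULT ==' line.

Walk:
N0 x:[1,43/2] y:[5,44] z:[-8,30] -> hit [5,43/2], descend [1, 3, 11, 15]
  N1 x:[15,43/2] y:[25,43] z:[-2,29] -> miss, prune
  N3 x:[25/2,20] y:[5,17] z:[-8,28] -> hit [25/2,17], descend [4, 5, 7]
    N4 x:[13,20] y:[6,11] z:[-8,-1] -> miss, prune
    N5 x:[15,35/2] y:[16,17] z:[14,16] -> hit [16,16] leaf, test {P1@t=16}
    N7 x:[25/2,14] y:[5,9] z:[11,28] -> miss, prune
  N11 x:[1,12] y:[12,44] z:[-6,9] -> miss, prune
  N15 x:[2,17/2] y:[14,37] z:[9,30] -> miss, prune

order=[0, 1, 3, 4, 5, 7, 11, 15]  |boxes|=8  |leaves|=1  hit=P1

== RESULT ==
1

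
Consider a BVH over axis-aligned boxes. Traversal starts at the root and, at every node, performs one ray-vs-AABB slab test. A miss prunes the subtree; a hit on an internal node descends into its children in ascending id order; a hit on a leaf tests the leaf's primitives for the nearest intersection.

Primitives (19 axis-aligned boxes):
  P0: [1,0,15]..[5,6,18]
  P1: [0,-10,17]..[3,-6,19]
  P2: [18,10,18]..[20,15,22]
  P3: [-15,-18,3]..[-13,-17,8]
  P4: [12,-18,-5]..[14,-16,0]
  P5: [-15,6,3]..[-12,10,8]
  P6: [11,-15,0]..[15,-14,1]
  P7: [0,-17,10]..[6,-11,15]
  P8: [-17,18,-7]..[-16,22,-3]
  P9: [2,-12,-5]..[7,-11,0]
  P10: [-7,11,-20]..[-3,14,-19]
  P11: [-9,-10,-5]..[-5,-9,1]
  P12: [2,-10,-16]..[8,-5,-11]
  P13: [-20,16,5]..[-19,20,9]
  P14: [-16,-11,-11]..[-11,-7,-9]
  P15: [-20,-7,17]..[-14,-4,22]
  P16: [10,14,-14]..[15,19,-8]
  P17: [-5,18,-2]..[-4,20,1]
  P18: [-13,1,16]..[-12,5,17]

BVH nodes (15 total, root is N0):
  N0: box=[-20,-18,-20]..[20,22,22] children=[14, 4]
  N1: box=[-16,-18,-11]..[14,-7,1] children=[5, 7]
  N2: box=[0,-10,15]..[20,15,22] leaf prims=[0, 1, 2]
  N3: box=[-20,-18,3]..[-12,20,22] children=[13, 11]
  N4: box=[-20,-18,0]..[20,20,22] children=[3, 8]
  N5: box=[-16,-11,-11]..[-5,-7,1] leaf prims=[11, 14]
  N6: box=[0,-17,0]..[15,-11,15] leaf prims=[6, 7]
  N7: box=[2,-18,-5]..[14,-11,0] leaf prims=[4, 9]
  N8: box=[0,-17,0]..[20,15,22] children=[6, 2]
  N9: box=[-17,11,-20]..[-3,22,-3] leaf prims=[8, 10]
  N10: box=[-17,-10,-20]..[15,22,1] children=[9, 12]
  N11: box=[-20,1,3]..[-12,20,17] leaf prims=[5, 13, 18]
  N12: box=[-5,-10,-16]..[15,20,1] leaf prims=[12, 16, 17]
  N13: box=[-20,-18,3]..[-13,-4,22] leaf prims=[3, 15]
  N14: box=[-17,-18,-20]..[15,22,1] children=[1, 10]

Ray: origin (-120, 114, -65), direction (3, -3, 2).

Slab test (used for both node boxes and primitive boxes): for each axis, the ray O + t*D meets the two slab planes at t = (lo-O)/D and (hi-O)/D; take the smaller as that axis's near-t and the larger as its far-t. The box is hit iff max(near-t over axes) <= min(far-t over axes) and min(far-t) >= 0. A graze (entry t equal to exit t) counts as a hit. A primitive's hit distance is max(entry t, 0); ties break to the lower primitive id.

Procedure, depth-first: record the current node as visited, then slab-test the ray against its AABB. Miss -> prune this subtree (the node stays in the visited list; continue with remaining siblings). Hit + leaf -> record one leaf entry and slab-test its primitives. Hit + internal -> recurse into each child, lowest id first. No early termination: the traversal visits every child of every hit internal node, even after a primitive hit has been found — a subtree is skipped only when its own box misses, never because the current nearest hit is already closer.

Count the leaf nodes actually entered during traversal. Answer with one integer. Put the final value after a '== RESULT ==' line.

Traverse from the root:
N0 x:[100/3,140/3] y:[92/3,44] z:[45/2,87/2] -> hit [100/3,87/2], descend [4, 14]
  N4 x:[100/3,140/3] y:[94/3,44] z:[65/2,87/2] -> hit [100/3,87/2], descend [3, 8]
    N3 x:[100/3,36] y:[94/3,44] z:[34,87/2] -> hit [34,36], descend [11, 13]
      N11 x:[100/3,36] y:[94/3,113/3] z:[34,41] -> hit [34,36] leaf, test {P5@t=35, P13(miss), P18(miss)}
      N13 x:[100/3,107/3] y:[118/3,44] z:[34,87/2] -> miss, prune
    N8 x:[40,140/3] y:[33,131/3] z:[65/2,87/2] -> hit [40,87/2], descend [2, 6]
      N2 x:[40,140/3] y:[33,124/3] z:[40,87/2] -> hit [40,124/3] leaf, test {P0(miss), P1@t=41, P2(miss)}
      N6 x:[40,45] y:[125/3,131/3] z:[65/2,40] -> miss, prune
  N14 x:[103/3,45] y:[92/3,44] z:[45/2,33] -> miss, prune

order=[0, 4, 3, 11, 13, 8, 2, 6, 14]  |boxes|=9  |leaves|=2  hit=P5

== RESULT ==
2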